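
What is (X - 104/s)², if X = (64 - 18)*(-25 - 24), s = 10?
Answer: 128187684/25 ≈ 5.1275e+6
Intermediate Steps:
X = -2254 (X = 46*(-49) = -2254)
(X - 104/s)² = (-2254 - 104/10)² = (-2254 - 104*⅒)² = (-2254 - 52/5)² = (-11322/5)² = 128187684/25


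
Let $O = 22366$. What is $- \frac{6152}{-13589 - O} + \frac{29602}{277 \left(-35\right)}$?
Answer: $- \frac{200939254}{69716745} \approx -2.8822$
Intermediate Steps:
$- \frac{6152}{-13589 - O} + \frac{29602}{277 \left(-35\right)} = - \frac{6152}{-13589 - 22366} + \frac{29602}{277 \left(-35\right)} = - \frac{6152}{-13589 - 22366} + \frac{29602}{-9695} = - \frac{6152}{-35955} + 29602 \left(- \frac{1}{9695}\right) = \left(-6152\right) \left(- \frac{1}{35955}\right) - \frac{29602}{9695} = \frac{6152}{35955} - \frac{29602}{9695} = - \frac{200939254}{69716745}$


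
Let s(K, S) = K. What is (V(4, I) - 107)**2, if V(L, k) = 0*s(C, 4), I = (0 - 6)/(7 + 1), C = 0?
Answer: 11449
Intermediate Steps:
I = -3/4 (I = -6/8 = -6*1/8 = -3/4 ≈ -0.75000)
V(L, k) = 0 (V(L, k) = 0*0 = 0)
(V(4, I) - 107)**2 = (0 - 107)**2 = (-107)**2 = 11449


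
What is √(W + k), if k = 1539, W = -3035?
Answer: 2*I*√374 ≈ 38.678*I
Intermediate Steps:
√(W + k) = √(-3035 + 1539) = √(-1496) = 2*I*√374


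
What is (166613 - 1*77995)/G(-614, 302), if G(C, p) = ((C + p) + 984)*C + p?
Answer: -44309/206153 ≈ -0.21493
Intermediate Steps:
G(C, p) = p + C*(984 + C + p) (G(C, p) = (984 + C + p)*C + p = C*(984 + C + p) + p = p + C*(984 + C + p))
(166613 - 1*77995)/G(-614, 302) = (166613 - 1*77995)/(302 + (-614)**2 + 984*(-614) - 614*302) = (166613 - 77995)/(302 + 376996 - 604176 - 185428) = 88618/(-412306) = 88618*(-1/412306) = -44309/206153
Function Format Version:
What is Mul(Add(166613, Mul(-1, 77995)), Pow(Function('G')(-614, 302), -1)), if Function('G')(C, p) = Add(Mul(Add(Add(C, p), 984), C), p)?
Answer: Rational(-44309, 206153) ≈ -0.21493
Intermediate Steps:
Function('G')(C, p) = Add(p, Mul(C, Add(984, C, p))) (Function('G')(C, p) = Add(Mul(Add(984, C, p), C), p) = Add(Mul(C, Add(984, C, p)), p) = Add(p, Mul(C, Add(984, C, p))))
Mul(Add(166613, Mul(-1, 77995)), Pow(Function('G')(-614, 302), -1)) = Mul(Add(166613, Mul(-1, 77995)), Pow(Add(302, Pow(-614, 2), Mul(984, -614), Mul(-614, 302)), -1)) = Mul(Add(166613, -77995), Pow(Add(302, 376996, -604176, -185428), -1)) = Mul(88618, Pow(-412306, -1)) = Mul(88618, Rational(-1, 412306)) = Rational(-44309, 206153)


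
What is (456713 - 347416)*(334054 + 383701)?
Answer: 78448468235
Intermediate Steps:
(456713 - 347416)*(334054 + 383701) = 109297*717755 = 78448468235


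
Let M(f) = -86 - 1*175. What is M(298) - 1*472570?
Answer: -472831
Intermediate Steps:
M(f) = -261 (M(f) = -86 - 175 = -261)
M(298) - 1*472570 = -261 - 1*472570 = -261 - 472570 = -472831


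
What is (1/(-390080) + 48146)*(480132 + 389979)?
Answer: 16341373428606369/390080 ≈ 4.1892e+10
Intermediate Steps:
(1/(-390080) + 48146)*(480132 + 389979) = (-1/390080 + 48146)*870111 = (18780791679/390080)*870111 = 16341373428606369/390080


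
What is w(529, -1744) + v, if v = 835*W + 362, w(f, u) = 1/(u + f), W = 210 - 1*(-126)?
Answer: 341320229/1215 ≈ 2.8092e+5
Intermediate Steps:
W = 336 (W = 210 + 126 = 336)
w(f, u) = 1/(f + u)
v = 280922 (v = 835*336 + 362 = 280560 + 362 = 280922)
w(529, -1744) + v = 1/(529 - 1744) + 280922 = 1/(-1215) + 280922 = -1/1215 + 280922 = 341320229/1215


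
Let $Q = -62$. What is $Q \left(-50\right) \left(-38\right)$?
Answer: $-117800$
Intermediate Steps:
$Q \left(-50\right) \left(-38\right) = \left(-62\right) \left(-50\right) \left(-38\right) = 3100 \left(-38\right) = -117800$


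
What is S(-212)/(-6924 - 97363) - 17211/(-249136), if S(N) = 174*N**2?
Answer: -1946512415259/25981646032 ≈ -74.919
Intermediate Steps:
S(-212)/(-6924 - 97363) - 17211/(-249136) = (174*(-212)**2)/(-6924 - 97363) - 17211/(-249136) = (174*44944)/(-104287) - 17211*(-1/249136) = 7820256*(-1/104287) + 17211/249136 = -7820256/104287 + 17211/249136 = -1946512415259/25981646032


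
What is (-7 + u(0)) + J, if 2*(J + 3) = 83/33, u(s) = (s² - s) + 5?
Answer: -247/66 ≈ -3.7424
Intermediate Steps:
u(s) = 5 + s² - s
J = -115/66 (J = -3 + (83/33)/2 = -3 + (83*(1/33))/2 = -3 + (½)*(83/33) = -3 + 83/66 = -115/66 ≈ -1.7424)
(-7 + u(0)) + J = (-7 + (5 + 0² - 1*0)) - 115/66 = (-7 + (5 + 0 + 0)) - 115/66 = (-7 + 5) - 115/66 = -2 - 115/66 = -247/66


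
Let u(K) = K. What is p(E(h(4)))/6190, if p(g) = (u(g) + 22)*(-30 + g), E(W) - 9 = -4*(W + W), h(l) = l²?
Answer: 14453/6190 ≈ 2.3349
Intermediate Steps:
E(W) = 9 - 8*W (E(W) = 9 - 4*(W + W) = 9 - 8*W)
p(g) = (-30 + g)*(22 + g) (p(g) = (g + 22)*(-30 + g) = (22 + g)*(-30 + g) = (-30 + g)*(22 + g))
p(E(h(4)))/6190 = (-660 + (9 - 8*4²)² - 8*(9 - 8*4²))/6190 = (-660 + (9 - 8*16)² - 8*(9 - 8*16))*(1/6190) = (-660 + (9 - 128)² - 8*(9 - 128))*(1/6190) = (-660 + (-119)² - 8*(-119))*(1/6190) = (-660 + 14161 + 952)*(1/6190) = 14453*(1/6190) = 14453/6190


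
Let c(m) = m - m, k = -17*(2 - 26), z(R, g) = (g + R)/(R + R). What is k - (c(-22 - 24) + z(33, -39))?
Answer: 4489/11 ≈ 408.09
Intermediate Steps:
z(R, g) = (R + g)/(2*R) (z(R, g) = (R + g)/((2*R)) = (R + g)*(1/(2*R)) = (R + g)/(2*R))
k = 408 (k = -17*(-24) = 408)
c(m) = 0
k - (c(-22 - 24) + z(33, -39)) = 408 - (0 + (1/2)*(33 - 39)/33) = 408 - (0 + (1/2)*(1/33)*(-6)) = 408 - (0 - 1/11) = 408 - 1*(-1/11) = 408 + 1/11 = 4489/11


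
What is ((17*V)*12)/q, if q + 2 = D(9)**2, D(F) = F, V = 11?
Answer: 2244/79 ≈ 28.405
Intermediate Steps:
q = 79 (q = -2 + 9**2 = -2 + 81 = 79)
((17*V)*12)/q = ((17*11)*12)/79 = (187*12)*(1/79) = 2244*(1/79) = 2244/79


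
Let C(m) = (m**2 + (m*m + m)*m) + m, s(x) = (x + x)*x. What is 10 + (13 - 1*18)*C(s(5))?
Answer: -650240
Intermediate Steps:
s(x) = 2*x**2 (s(x) = (2*x)*x = 2*x**2)
C(m) = m + m**2 + m*(m + m**2) (C(m) = (m**2 + (m**2 + m)*m) + m = (m**2 + (m + m**2)*m) + m = (m**2 + m*(m + m**2)) + m = m + m**2 + m*(m + m**2))
10 + (13 - 1*18)*C(s(5)) = 10 + (13 - 1*18)*((2*5**2)*(1 + (2*5**2)**2 + 2*(2*5**2))) = 10 + (13 - 18)*((2*25)*(1 + (2*25)**2 + 2*(2*25))) = 10 - 250*(1 + 50**2 + 2*50) = 10 - 250*(1 + 2500 + 100) = 10 - 250*2601 = 10 - 5*130050 = 10 - 650250 = -650240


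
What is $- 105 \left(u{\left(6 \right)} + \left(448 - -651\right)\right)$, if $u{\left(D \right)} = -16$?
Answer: $-113715$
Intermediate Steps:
$- 105 \left(u{\left(6 \right)} + \left(448 - -651\right)\right) = - 105 \left(-16 + \left(448 - -651\right)\right) = - 105 \left(-16 + \left(448 + 651\right)\right) = - 105 \left(-16 + 1099\right) = \left(-105\right) 1083 = -113715$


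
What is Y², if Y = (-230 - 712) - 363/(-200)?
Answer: 35357913369/40000 ≈ 8.8395e+5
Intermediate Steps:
Y = -188037/200 (Y = -942 - 363*(-1/200) = -942 + 363/200 = -188037/200 ≈ -940.18)
Y² = (-188037/200)² = 35357913369/40000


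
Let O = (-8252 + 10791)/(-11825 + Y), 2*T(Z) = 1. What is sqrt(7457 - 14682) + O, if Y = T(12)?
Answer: -5078/23649 + 85*I ≈ -0.21472 + 85.0*I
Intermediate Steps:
T(Z) = 1/2 (T(Z) = (1/2)*1 = 1/2)
Y = 1/2 ≈ 0.50000
O = -5078/23649 (O = (-8252 + 10791)/(-11825 + 1/2) = 2539/(-23649/2) = 2539*(-2/23649) = -5078/23649 ≈ -0.21472)
sqrt(7457 - 14682) + O = sqrt(7457 - 14682) - 5078/23649 = sqrt(-7225) - 5078/23649 = 85*I - 5078/23649 = -5078/23649 + 85*I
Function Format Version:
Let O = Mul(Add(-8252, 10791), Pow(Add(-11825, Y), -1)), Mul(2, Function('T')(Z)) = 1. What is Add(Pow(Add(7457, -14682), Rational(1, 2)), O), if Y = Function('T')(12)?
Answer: Add(Rational(-5078, 23649), Mul(85, I)) ≈ Add(-0.21472, Mul(85.000, I))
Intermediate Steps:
Function('T')(Z) = Rational(1, 2) (Function('T')(Z) = Mul(Rational(1, 2), 1) = Rational(1, 2))
Y = Rational(1, 2) ≈ 0.50000
O = Rational(-5078, 23649) (O = Mul(Add(-8252, 10791), Pow(Add(-11825, Rational(1, 2)), -1)) = Mul(2539, Pow(Rational(-23649, 2), -1)) = Mul(2539, Rational(-2, 23649)) = Rational(-5078, 23649) ≈ -0.21472)
Add(Pow(Add(7457, -14682), Rational(1, 2)), O) = Add(Pow(Add(7457, -14682), Rational(1, 2)), Rational(-5078, 23649)) = Add(Pow(-7225, Rational(1, 2)), Rational(-5078, 23649)) = Add(Mul(85, I), Rational(-5078, 23649)) = Add(Rational(-5078, 23649), Mul(85, I))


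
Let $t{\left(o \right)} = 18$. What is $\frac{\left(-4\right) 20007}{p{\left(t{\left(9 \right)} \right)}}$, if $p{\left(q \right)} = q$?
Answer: $-4446$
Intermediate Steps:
$\frac{\left(-4\right) 20007}{p{\left(t{\left(9 \right)} \right)}} = \frac{\left(-4\right) 20007}{18} = \left(-80028\right) \frac{1}{18} = -4446$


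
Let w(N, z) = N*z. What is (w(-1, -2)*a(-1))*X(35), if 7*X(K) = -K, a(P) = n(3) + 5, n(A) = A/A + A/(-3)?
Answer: -50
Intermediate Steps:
n(A) = 1 - A/3 (n(A) = 1 + A*(-⅓) = 1 - A/3)
a(P) = 5 (a(P) = (1 - ⅓*3) + 5 = (1 - 1) + 5 = 0 + 5 = 5)
X(K) = -K/7 (X(K) = (-K)/7 = -K/7)
(w(-1, -2)*a(-1))*X(35) = (-1*(-2)*5)*(-⅐*35) = (2*5)*(-5) = 10*(-5) = -50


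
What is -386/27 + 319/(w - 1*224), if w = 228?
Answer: 7069/108 ≈ 65.454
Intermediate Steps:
-386/27 + 319/(w - 1*224) = -386/27 + 319/(228 - 1*224) = -386*1/27 + 319/(228 - 224) = -386/27 + 319/4 = 7069/108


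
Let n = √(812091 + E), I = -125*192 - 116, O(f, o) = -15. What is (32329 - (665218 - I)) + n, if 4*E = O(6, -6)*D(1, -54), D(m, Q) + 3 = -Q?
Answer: -657005 + √3247599/2 ≈ -6.5610e+5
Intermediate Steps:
D(m, Q) = -3 - Q
I = -24116 (I = -24000 - 116 = -24116)
E = -765/4 (E = (-15*(-3 - 1*(-54)))/4 = (-15*(-3 + 54))/4 = (-15*51)/4 = (¼)*(-765) = -765/4 ≈ -191.25)
n = √3247599/2 (n = √(812091 - 765/4) = √(3247599/4) = √3247599/2 ≈ 901.05)
(32329 - (665218 - I)) + n = (32329 - (665218 - 1*(-24116))) + √3247599/2 = (32329 - (665218 + 24116)) + √3247599/2 = (32329 - 1*689334) + √3247599/2 = (32329 - 689334) + √3247599/2 = -657005 + √3247599/2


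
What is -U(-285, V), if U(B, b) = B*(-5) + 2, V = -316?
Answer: -1427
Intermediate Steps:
U(B, b) = 2 - 5*B (U(B, b) = -5*B + 2 = 2 - 5*B)
-U(-285, V) = -(2 - 5*(-285)) = -(2 + 1425) = -1*1427 = -1427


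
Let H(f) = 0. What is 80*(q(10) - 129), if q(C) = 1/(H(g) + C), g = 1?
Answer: -10312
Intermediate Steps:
q(C) = 1/C (q(C) = 1/(0 + C) = 1/C)
80*(q(10) - 129) = 80*(1/10 - 129) = 80*(⅒ - 129) = 80*(-1289/10) = -10312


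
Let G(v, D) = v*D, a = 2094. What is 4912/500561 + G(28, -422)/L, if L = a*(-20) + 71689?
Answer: -5768206968/14921222849 ≈ -0.38658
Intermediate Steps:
G(v, D) = D*v
L = 29809 (L = 2094*(-20) + 71689 = -41880 + 71689 = 29809)
4912/500561 + G(28, -422)/L = 4912/500561 - 422*28/29809 = 4912*(1/500561) - 11816*1/29809 = 4912/500561 - 11816/29809 = -5768206968/14921222849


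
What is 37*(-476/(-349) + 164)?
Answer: 2135344/349 ≈ 6118.5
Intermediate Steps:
37*(-476/(-349) + 164) = 37*(-476*(-1/349) + 164) = 37*(476/349 + 164) = 37*(57712/349) = 2135344/349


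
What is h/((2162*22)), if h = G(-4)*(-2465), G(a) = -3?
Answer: 7395/47564 ≈ 0.15547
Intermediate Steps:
h = 7395 (h = -3*(-2465) = 7395)
h/((2162*22)) = 7395/((2162*22)) = 7395/47564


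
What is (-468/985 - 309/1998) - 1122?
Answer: -736456363/656010 ≈ -1122.6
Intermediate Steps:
(-468/985 - 309/1998) - 1122 = (-468*1/985 - 309*1/1998) - 1122 = (-468/985 - 103/666) - 1122 = -413143/656010 - 1122 = -736456363/656010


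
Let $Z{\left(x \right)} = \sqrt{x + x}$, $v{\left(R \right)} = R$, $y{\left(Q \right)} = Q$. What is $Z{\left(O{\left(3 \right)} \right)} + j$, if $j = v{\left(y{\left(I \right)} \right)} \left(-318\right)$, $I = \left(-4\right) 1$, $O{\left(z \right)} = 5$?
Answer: $1272 + \sqrt{10} \approx 1275.2$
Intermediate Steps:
$I = -4$
$Z{\left(x \right)} = \sqrt{2} \sqrt{x}$ ($Z{\left(x \right)} = \sqrt{2 x} = \sqrt{2} \sqrt{x}$)
$j = 1272$ ($j = \left(-4\right) \left(-318\right) = 1272$)
$Z{\left(O{\left(3 \right)} \right)} + j = \sqrt{2} \sqrt{5} + 1272 = \sqrt{10} + 1272 = 1272 + \sqrt{10}$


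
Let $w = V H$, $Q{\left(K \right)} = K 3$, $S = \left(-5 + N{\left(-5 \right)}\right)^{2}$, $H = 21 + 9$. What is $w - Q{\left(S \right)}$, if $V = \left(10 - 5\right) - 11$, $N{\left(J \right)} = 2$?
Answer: $-207$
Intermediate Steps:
$H = 30$
$V = -6$ ($V = 5 - 11 = -6$)
$S = 9$ ($S = \left(-5 + 2\right)^{2} = \left(-3\right)^{2} = 9$)
$Q{\left(K \right)} = 3 K$
$w = -180$ ($w = \left(-6\right) 30 = -180$)
$w - Q{\left(S \right)} = -180 - 3 \cdot 9 = -180 - 27 = -207$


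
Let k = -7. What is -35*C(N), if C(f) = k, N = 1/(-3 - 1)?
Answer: 245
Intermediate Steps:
N = -¼ (N = 1/(-4) = -¼ ≈ -0.25000)
C(f) = -7
-35*C(N) = -35*(-7) = 245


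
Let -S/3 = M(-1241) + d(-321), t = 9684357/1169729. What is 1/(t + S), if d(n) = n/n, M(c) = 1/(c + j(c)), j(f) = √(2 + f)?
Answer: 30684498452310161/162062060038901823 - 11307982921*I*√1239/162062060038901823 ≈ 0.18934 - 2.4561e-6*I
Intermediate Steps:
M(c) = 1/(c + √(2 + c))
t = 9684357/1169729 (t = 9684357*(1/1169729) = 9684357/1169729 ≈ 8.2791)
d(n) = 1
S = -3 - 3/(-1241 + I*√1239) (S = -3*(1/(-1241 + √(2 - 1241)) + 1) = -3*(1/(-1241 + √(-1239)) + 1) = -3*(1/(-1241 + I*√1239) + 1) = -3*(1 + 1/(-1241 + I*√1239)) = -3 - 3/(-1241 + I*√1239) ≈ -2.9976 + 6.8512e-5*I)
1/(t + S) = 1/(9684357/1169729 + (-4620237/1541320 + 3*I*√1239/1541320)) = 1/(865660720497/163902427480 + 3*I*√1239/1541320)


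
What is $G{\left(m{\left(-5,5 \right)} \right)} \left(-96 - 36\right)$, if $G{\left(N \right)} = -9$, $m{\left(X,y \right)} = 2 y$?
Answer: $1188$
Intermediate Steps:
$G{\left(m{\left(-5,5 \right)} \right)} \left(-96 - 36\right) = - 9 \left(-96 - 36\right) = \left(-9\right) \left(-132\right) = 1188$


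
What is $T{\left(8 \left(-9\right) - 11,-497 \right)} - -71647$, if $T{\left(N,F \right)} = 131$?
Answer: $71778$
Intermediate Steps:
$T{\left(8 \left(-9\right) - 11,-497 \right)} - -71647 = 131 - -71647 = 131 + 71647 = 71778$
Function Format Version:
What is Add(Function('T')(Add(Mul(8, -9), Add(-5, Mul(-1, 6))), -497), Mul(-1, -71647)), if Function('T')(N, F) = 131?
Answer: 71778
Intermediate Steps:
Add(Function('T')(Add(Mul(8, -9), Add(-5, Mul(-1, 6))), -497), Mul(-1, -71647)) = Add(131, Mul(-1, -71647)) = Add(131, 71647) = 71778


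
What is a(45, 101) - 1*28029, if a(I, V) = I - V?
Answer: -28085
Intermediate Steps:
a(45, 101) - 1*28029 = (45 - 1*101) - 1*28029 = (45 - 101) - 28029 = -56 - 28029 = -28085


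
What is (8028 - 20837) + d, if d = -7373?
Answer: -20182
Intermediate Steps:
(8028 - 20837) + d = (8028 - 20837) - 7373 = -12809 - 7373 = -20182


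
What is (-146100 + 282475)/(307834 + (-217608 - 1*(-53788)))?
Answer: 136375/144014 ≈ 0.94696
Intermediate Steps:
(-146100 + 282475)/(307834 + (-217608 - 1*(-53788))) = 136375/(307834 + (-217608 + 53788)) = 136375/(307834 - 163820) = 136375/144014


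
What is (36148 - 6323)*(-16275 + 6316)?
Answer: -297027175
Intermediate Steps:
(36148 - 6323)*(-16275 + 6316) = 29825*(-9959) = -297027175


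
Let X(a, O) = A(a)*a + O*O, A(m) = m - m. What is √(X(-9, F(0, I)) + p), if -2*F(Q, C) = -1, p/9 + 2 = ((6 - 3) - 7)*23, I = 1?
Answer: I*√3383/2 ≈ 29.082*I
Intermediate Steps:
p = -846 (p = -18 + 9*(((6 - 3) - 7)*23) = -18 + 9*((3 - 7)*23) = -18 + 9*(-4*23) = -18 + 9*(-92) = -18 - 828 = -846)
F(Q, C) = ½ (F(Q, C) = -½*(-1) = ½)
A(m) = 0
X(a, O) = O² (X(a, O) = 0*a + O*O = 0 + O² = O²)
√(X(-9, F(0, I)) + p) = √((½)² - 846) = √(¼ - 846) = √(-3383/4) = I*√3383/2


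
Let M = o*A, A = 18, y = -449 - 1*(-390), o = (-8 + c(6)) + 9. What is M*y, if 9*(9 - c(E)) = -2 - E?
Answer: -11564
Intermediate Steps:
c(E) = 83/9 + E/9 (c(E) = 9 - (-2 - E)/9 = 9 + (2/9 + E/9) = 83/9 + E/9)
o = 98/9 (o = (-8 + (83/9 + (⅑)*6)) + 9 = (-8 + (83/9 + ⅔)) + 9 = (-8 + 89/9) + 9 = 17/9 + 9 = 98/9 ≈ 10.889)
y = -59 (y = -449 + 390 = -59)
M = 196 (M = (98/9)*18 = 196)
M*y = 196*(-59) = -11564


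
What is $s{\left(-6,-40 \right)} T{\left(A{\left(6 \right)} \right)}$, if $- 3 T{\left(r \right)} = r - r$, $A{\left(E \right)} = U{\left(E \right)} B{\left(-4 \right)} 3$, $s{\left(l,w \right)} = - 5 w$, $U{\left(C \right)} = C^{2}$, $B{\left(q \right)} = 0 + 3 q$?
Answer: $0$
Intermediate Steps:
$B{\left(q \right)} = 3 q$
$A{\left(E \right)} = - 36 E^{2}$ ($A{\left(E \right)} = E^{2} \cdot 3 \left(-4\right) 3 = E^{2} \left(-12\right) 3 = - 12 E^{2} \cdot 3 = - 36 E^{2}$)
$T{\left(r \right)} = 0$ ($T{\left(r \right)} = - \frac{r - r}{3} = \left(- \frac{1}{3}\right) 0 = 0$)
$s{\left(-6,-40 \right)} T{\left(A{\left(6 \right)} \right)} = \left(-5\right) \left(-40\right) 0 = 200 \cdot 0 = 0$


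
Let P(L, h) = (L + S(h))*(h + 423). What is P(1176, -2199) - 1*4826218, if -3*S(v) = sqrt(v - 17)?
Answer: -6914794 + 1184*I*sqrt(554) ≈ -6.9148e+6 + 27868.0*I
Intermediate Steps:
S(v) = -sqrt(-17 + v)/3 (S(v) = -sqrt(v - 17)/3 = -sqrt(-17 + v)/3)
P(L, h) = (423 + h)*(L - sqrt(-17 + h)/3) (P(L, h) = (L - sqrt(-17 + h)/3)*(h + 423) = (L - sqrt(-17 + h)/3)*(423 + h) = (423 + h)*(L - sqrt(-17 + h)/3))
P(1176, -2199) - 1*4826218 = (-141*sqrt(-17 - 2199) + 423*1176 + 1176*(-2199) - 1/3*(-2199)*sqrt(-17 - 2199)) - 1*4826218 = (-282*I*sqrt(554) + 497448 - 2586024 - 1/3*(-2199)*sqrt(-2216)) - 4826218 = (-282*I*sqrt(554) + 497448 - 2586024 - 1/3*(-2199)*2*I*sqrt(554)) - 4826218 = (-282*I*sqrt(554) + 497448 - 2586024 + 1466*I*sqrt(554)) - 4826218 = (-2088576 + 1184*I*sqrt(554)) - 4826218 = -6914794 + 1184*I*sqrt(554)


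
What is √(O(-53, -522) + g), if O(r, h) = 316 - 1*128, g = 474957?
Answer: √475145 ≈ 689.31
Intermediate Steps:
O(r, h) = 188 (O(r, h) = 316 - 128 = 188)
√(O(-53, -522) + g) = √(188 + 474957) = √475145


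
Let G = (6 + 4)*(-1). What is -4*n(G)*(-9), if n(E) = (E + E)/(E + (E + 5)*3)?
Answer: 144/5 ≈ 28.800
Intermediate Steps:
G = -10 (G = 10*(-1) = -10)
n(E) = 2*E/(15 + 4*E) (n(E) = (2*E)/(E + (5 + E)*3) = (2*E)/(E + (15 + 3*E)) = (2*E)/(15 + 4*E) = 2*E/(15 + 4*E))
-4*n(G)*(-9) = -8*(-10)/(15 + 4*(-10))*(-9) = -8*(-10)/(15 - 40)*(-9) = -8*(-10)/(-25)*(-9) = -8*(-10)*(-1)/25*(-9) = -4*4/5*(-9) = -16/5*(-9) = 144/5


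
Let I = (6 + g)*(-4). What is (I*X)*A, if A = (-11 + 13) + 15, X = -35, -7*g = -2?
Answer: 14960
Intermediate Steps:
g = 2/7 (g = -⅐*(-2) = 2/7 ≈ 0.28571)
I = -176/7 (I = (6 + 2/7)*(-4) = (44/7)*(-4) = -176/7 ≈ -25.143)
A = 17 (A = 2 + 15 = 17)
(I*X)*A = -176/7*(-35)*17 = 880*17 = 14960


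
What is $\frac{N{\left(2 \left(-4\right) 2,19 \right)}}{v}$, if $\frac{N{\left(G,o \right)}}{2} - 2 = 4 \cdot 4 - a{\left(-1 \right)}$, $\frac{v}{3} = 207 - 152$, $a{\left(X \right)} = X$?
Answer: $\frac{38}{165} \approx 0.2303$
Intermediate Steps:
$v = 165$ ($v = 3 \left(207 - 152\right) = 3 \cdot 55 = 165$)
$N{\left(G,o \right)} = 38$ ($N{\left(G,o \right)} = 4 + 2 \left(4 \cdot 4 - -1\right) = 4 + 2 \left(16 + 1\right) = 4 + 2 \cdot 17 = 4 + 34 = 38$)
$\frac{N{\left(2 \left(-4\right) 2,19 \right)}}{v} = \frac{38}{165}$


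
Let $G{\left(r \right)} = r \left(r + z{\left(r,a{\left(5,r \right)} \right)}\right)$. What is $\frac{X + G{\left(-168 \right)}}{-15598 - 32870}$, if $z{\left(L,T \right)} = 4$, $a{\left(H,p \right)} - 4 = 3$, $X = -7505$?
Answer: $- \frac{20047}{48468} \approx -0.41361$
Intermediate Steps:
$a{\left(H,p \right)} = 7$ ($a{\left(H,p \right)} = 4 + 3 = 7$)
$G{\left(r \right)} = r \left(4 + r\right)$ ($G{\left(r \right)} = r \left(r + 4\right) = r \left(4 + r\right)$)
$\frac{X + G{\left(-168 \right)}}{-15598 - 32870} = \frac{-7505 - 168 \left(4 - 168\right)}{-15598 - 32870} = \frac{-7505 - -27552}{-48468} = \left(-7505 + 27552\right) \left(- \frac{1}{48468}\right) = 20047 \left(- \frac{1}{48468}\right) = - \frac{20047}{48468}$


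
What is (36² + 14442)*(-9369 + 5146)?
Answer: -66461574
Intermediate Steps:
(36² + 14442)*(-9369 + 5146) = (1296 + 14442)*(-4223) = 15738*(-4223) = -66461574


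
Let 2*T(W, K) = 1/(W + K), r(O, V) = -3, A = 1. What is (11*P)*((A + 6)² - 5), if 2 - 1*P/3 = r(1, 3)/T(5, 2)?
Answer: 63888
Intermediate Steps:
T(W, K) = 1/(2*(K + W)) (T(W, K) = 1/(2*(W + K)) = 1/(2*(K + W)))
P = 132 (P = 6 - (-9)/(1/(2*(2 + 5))) = 6 - (-9)/((½)/7) = 6 - (-9)/((½)*(⅐)) = 6 - (-9)/1/14 = 6 - (-9)*14 = 6 - 3*(-42) = 6 + 126 = 132)
(11*P)*((A + 6)² - 5) = (11*132)*((1 + 6)² - 5) = 1452*(7² - 5) = 1452*(49 - 5) = 1452*44 = 63888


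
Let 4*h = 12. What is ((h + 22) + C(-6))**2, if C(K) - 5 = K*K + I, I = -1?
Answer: 4225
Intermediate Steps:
h = 3 (h = (1/4)*12 = 3)
C(K) = 4 + K**2 (C(K) = 5 + (K*K - 1) = 5 + (K**2 - 1) = 5 + (-1 + K**2) = 4 + K**2)
((h + 22) + C(-6))**2 = ((3 + 22) + (4 + (-6)**2))**2 = (25 + (4 + 36))**2 = (25 + 40)**2 = 65**2 = 4225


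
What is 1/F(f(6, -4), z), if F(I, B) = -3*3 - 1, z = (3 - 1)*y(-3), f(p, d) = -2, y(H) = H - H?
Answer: -⅒ ≈ -0.10000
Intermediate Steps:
y(H) = 0
z = 0 (z = (3 - 1)*0 = 2*0 = 0)
F(I, B) = -10 (F(I, B) = -9 - 1 = -10)
1/F(f(6, -4), z) = 1/(-10) = -⅒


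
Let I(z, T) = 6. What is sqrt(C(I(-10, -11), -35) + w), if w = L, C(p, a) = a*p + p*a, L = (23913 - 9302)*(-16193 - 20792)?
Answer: I*sqrt(540388255) ≈ 23246.0*I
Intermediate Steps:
L = -540387835 (L = 14611*(-36985) = -540387835)
C(p, a) = 2*a*p (C(p, a) = a*p + a*p = 2*a*p)
w = -540387835
sqrt(C(I(-10, -11), -35) + w) = sqrt(2*(-35)*6 - 540387835) = sqrt(-420 - 540387835) = sqrt(-540388255) = I*sqrt(540388255)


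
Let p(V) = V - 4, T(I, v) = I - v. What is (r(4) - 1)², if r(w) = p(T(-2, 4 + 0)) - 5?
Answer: 256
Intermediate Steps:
p(V) = -4 + V
r(w) = -15 (r(w) = (-4 + (-2 - (4 + 0))) - 5 = (-4 + (-2 - 1*4)) - 5 = (-4 + (-2 - 4)) - 5 = (-4 - 6) - 5 = -10 - 5 = -15)
(r(4) - 1)² = (-15 - 1)² = (-16)² = 256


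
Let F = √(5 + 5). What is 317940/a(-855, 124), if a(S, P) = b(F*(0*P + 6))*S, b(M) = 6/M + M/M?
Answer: -211960/513 + 21196*√10/513 ≈ -282.52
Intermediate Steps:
F = √10 ≈ 3.1623
b(M) = 1 + 6/M (b(M) = 6/M + 1 = 1 + 6/M)
a(S, P) = S*√10*(6 + 6*√10)/60 (a(S, P) = ((6 + √10*(0*P + 6))/((√10*(0*P + 6))))*S = ((6 + √10*(0 + 6))/((√10*(0 + 6))))*S = ((6 + √10*6)/((√10*6)))*S = ((6 + 6*√10)/((6*√10)))*S = ((√10/60)*(6 + 6*√10))*S = (√10*(6 + 6*√10)/60)*S = S*√10*(6 + 6*√10)/60)
317940/a(-855, 124) = 317940/(((⅒)*(-855)*(10 + √10))) = 317940/(-855 - 171*√10/2)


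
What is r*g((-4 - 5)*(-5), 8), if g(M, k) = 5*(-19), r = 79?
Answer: -7505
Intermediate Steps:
g(M, k) = -95
r*g((-4 - 5)*(-5), 8) = 79*(-95) = -7505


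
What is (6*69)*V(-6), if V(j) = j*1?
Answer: -2484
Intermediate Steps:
V(j) = j
(6*69)*V(-6) = (6*69)*(-6) = 414*(-6) = -2484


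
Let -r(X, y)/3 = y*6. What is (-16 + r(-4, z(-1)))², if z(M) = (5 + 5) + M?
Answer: 31684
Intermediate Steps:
z(M) = 10 + M
r(X, y) = -18*y (r(X, y) = -3*y*6 = -18*y)
(-16 + r(-4, z(-1)))² = (-16 - 18*(10 - 1))² = (-16 - 18*9)² = (-16 - 162)² = (-178)² = 31684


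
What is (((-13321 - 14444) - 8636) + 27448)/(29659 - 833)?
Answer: -1279/4118 ≈ -0.31059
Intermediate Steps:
(((-13321 - 14444) - 8636) + 27448)/(29659 - 833) = ((-27765 - 8636) + 27448)/28826 = (-36401 + 27448)*(1/28826) = -8953*1/28826 = -1279/4118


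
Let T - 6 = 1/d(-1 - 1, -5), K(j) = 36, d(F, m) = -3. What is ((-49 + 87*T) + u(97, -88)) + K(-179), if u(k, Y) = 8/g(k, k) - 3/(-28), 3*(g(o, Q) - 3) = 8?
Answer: 229203/476 ≈ 481.52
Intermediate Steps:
g(o, Q) = 17/3 (g(o, Q) = 3 + (1/3)*8 = 3 + 8/3 = 17/3)
u(k, Y) = 723/476 (u(k, Y) = 8/(17/3) - 3/(-28) = 8*(3/17) - 3*(-1/28) = 24/17 + 3/28 = 723/476)
T = 17/3 (T = 6 + 1/(-3) = 6 - 1/3 = 17/3 ≈ 5.6667)
((-49 + 87*T) + u(97, -88)) + K(-179) = ((-49 + 87*(17/3)) + 723/476) + 36 = ((-49 + 493) + 723/476) + 36 = (444 + 723/476) + 36 = 212067/476 + 36 = 229203/476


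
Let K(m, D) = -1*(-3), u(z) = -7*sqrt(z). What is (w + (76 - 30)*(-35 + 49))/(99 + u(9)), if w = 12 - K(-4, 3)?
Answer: 653/78 ≈ 8.3718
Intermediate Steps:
K(m, D) = 3
w = 9 (w = 12 - 1*3 = 12 - 3 = 9)
(w + (76 - 30)*(-35 + 49))/(99 + u(9)) = (9 + (76 - 30)*(-35 + 49))/(99 - 7*sqrt(9)) = (9 + 46*14)/(99 - 7*3) = (9 + 644)/(99 - 21) = 653/78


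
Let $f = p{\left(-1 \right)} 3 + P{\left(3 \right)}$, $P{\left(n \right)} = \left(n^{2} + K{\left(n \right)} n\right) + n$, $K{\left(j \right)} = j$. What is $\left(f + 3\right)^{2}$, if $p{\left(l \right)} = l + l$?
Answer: $324$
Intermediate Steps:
$p{\left(l \right)} = 2 l$
$P{\left(n \right)} = n + 2 n^{2}$ ($P{\left(n \right)} = \left(n^{2} + n n\right) + n = \left(n^{2} + n^{2}\right) + n = 2 n^{2} + n = n + 2 n^{2}$)
$f = 15$ ($f = 2 \left(-1\right) 3 + 3 \left(1 + 2 \cdot 3\right) = \left(-2\right) 3 + 3 \left(1 + 6\right) = -6 + 3 \cdot 7 = -6 + 21 = 15$)
$\left(f + 3\right)^{2} = \left(15 + 3\right)^{2} = 18^{2} = 324$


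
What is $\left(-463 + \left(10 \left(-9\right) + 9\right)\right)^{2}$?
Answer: $295936$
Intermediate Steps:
$\left(-463 + \left(10 \left(-9\right) + 9\right)\right)^{2} = \left(-463 + \left(-90 + 9\right)\right)^{2} = \left(-463 - 81\right)^{2} = \left(-544\right)^{2} = 295936$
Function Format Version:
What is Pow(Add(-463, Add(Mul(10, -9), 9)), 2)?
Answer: 295936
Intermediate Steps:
Pow(Add(-463, Add(Mul(10, -9), 9)), 2) = Pow(Add(-463, Add(-90, 9)), 2) = Pow(Add(-463, -81), 2) = Pow(-544, 2) = 295936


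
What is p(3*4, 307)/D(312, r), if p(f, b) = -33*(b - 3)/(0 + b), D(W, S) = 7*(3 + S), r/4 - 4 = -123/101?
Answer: -1013232/3066623 ≈ -0.33041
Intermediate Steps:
r = 1124/101 (r = 16 + 4*(-123/101) = 16 - 492/101 = 1124/101 ≈ 11.129)
D(W, S) = 21 + 7*S
p(f, b) = -33*(-3 + b)/b
p(3*4, 307)/D(312, r) = (-33 + 99/307)/(21 + 7*(1124/101)) = (-33 + 99*(1/307))/(21 + 7868/101) = (-33 + 99/307)/(9989/101) = -10032/307*101/9989 = -1013232/3066623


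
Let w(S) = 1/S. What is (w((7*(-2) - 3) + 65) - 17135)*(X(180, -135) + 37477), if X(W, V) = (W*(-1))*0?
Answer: -30824045483/48 ≈ -6.4217e+8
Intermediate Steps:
X(W, V) = 0 (X(W, V) = -W*0 = 0)
(w((7*(-2) - 3) + 65) - 17135)*(X(180, -135) + 37477) = (1/((7*(-2) - 3) + 65) - 17135)*(0 + 37477) = (1/((-14 - 3) + 65) - 17135)*37477 = (1/(-17 + 65) - 17135)*37477 = (1/48 - 17135)*37477 = -822479/48*37477 = -30824045483/48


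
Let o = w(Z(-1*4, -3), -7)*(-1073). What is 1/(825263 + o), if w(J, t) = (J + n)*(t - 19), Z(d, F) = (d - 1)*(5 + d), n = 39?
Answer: 1/1773795 ≈ 5.6376e-7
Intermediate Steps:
Z(d, F) = (-1 + d)*(5 + d)
w(J, t) = (-19 + t)*(39 + J) (w(J, t) = (J + 39)*(t - 19) = (39 + J)*(-19 + t) = (-19 + t)*(39 + J))
o = 948532 (o = (-741 - 19*(-5 + (-1*4)² + 4*(-1*4)) + 39*(-7) + (-5 + (-1*4)² + 4*(-1*4))*(-7))*(-1073) = (-741 - 19*(-5 + (-4)² + 4*(-4)) - 273 + (-5 + (-4)² + 4*(-4))*(-7))*(-1073) = (-741 - 19*(-5 + 16 - 16) - 273 + (-5 + 16 - 16)*(-7))*(-1073) = (-741 - 19*(-5) - 273 - 5*(-7))*(-1073) = (-741 + 95 - 273 + 35)*(-1073) = -884*(-1073) = 948532)
1/(825263 + o) = 1/(825263 + 948532) = 1/1773795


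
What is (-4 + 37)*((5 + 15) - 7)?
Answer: 429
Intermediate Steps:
(-4 + 37)*((5 + 15) - 7) = 33*(20 - 7) = 33*13 = 429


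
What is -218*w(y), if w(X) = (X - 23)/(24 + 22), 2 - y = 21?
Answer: 4578/23 ≈ 199.04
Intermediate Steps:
y = -19 (y = 2 - 1*21 = 2 - 21 = -19)
w(X) = -1/2 + X/46 (w(X) = (-23 + X)/46 = (-23 + X)*(1/46) = -1/2 + X/46)
-218*w(y) = -218*(-1/2 + (1/46)*(-19)) = -218*(-1/2 - 19/46) = -218*(-21/23) = 4578/23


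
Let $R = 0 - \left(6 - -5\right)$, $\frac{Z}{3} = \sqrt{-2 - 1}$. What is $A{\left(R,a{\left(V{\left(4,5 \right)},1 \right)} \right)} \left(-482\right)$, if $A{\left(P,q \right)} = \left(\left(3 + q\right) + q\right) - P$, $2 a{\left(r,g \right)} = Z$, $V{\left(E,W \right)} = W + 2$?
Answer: $-6748 - 1446 i \sqrt{3} \approx -6748.0 - 2504.5 i$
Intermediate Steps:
$V{\left(E,W \right)} = 2 + W$
$Z = 3 i \sqrt{3}$ ($Z = 3 \sqrt{-2 - 1} = 3 \sqrt{-3} = 3 i \sqrt{3} \approx 5.1962 i$)
$a{\left(r,g \right)} = \frac{3 i \sqrt{3}}{2}$
$R = -11$ ($R = 0 - \left(6 + 5\right) = 0 - 11 = -11$)
$A{\left(P,q \right)} = 3 - P + 2 q$ ($A{\left(P,q \right)} = \left(3 + 2 q\right) - P = 3 - P + 2 q$)
$A{\left(R,a{\left(V{\left(4,5 \right)},1 \right)} \right)} \left(-482\right) = \left(3 - -11 + 2 \frac{3 i \sqrt{3}}{2}\right) \left(-482\right) = \left(3 + 11 + 3 i \sqrt{3}\right) \left(-482\right) = \left(14 + 3 i \sqrt{3}\right) \left(-482\right) = -6748 - 1446 i \sqrt{3}$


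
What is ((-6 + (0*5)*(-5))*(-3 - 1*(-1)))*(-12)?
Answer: -144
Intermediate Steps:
((-6 + (0*5)*(-5))*(-3 - 1*(-1)))*(-12) = ((-6 + 0*(-5))*(-3 + 1))*(-12) = ((-6 + 0)*(-2))*(-12) = -6*(-2)*(-12) = 12*(-12) = -144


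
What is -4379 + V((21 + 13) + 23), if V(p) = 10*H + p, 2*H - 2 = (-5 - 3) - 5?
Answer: -4377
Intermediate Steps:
H = -11/2 (H = 1 + ((-5 - 3) - 5)/2 = 1 + (-8 - 5)/2 = 1 + (1/2)*(-13) = 1 - 13/2 = -11/2 ≈ -5.5000)
V(p) = -55 + p (V(p) = 10*(-11/2) + p = -55 + p)
-4379 + V((21 + 13) + 23) = -4379 + (-55 + ((21 + 13) + 23)) = -4379 + (-55 + (34 + 23)) = -4379 + (-55 + 57) = -4379 + 2 = -4377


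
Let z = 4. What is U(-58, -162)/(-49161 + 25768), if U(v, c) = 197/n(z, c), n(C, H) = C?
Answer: -197/93572 ≈ -0.0021053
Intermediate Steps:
U(v, c) = 197/4
U(-58, -162)/(-49161 + 25768) = 197/(4*(-49161 + 25768)) = (197/4)/(-23393) = (197/4)*(-1/23393) = -197/93572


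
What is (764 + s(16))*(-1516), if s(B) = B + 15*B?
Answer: -1546320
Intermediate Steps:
s(B) = 16*B
(764 + s(16))*(-1516) = (764 + 16*16)*(-1516) = (764 + 256)*(-1516) = 1020*(-1516) = -1546320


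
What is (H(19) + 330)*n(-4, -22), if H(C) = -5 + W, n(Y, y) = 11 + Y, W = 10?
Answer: 2345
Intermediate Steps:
H(C) = 5 (H(C) = -5 + 10 = 5)
(H(19) + 330)*n(-4, -22) = (5 + 330)*(11 - 4) = 335*7 = 2345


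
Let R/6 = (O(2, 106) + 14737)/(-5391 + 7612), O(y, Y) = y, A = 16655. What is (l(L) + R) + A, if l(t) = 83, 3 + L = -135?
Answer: 37263532/2221 ≈ 16778.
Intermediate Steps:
L = -138 (L = -3 - 135 = -138)
R = 88434/2221 (R = 6*((2 + 14737)/(-5391 + 7612)) = 6*(14739/2221) = 88434/2221 ≈ 39.817)
(l(L) + R) + A = (83 + 88434/2221) + 16655 = 272777/2221 + 16655 = 37263532/2221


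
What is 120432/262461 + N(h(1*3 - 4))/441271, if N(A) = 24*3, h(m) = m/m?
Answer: 17720682088/38605475977 ≈ 0.45902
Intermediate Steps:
h(m) = 1
N(A) = 72
120432/262461 + N(h(1*3 - 4))/441271 = 120432/262461 + 72/441271 = 120432*(1/262461) + 72*(1/441271) = 40144/87487 + 72/441271 = 17720682088/38605475977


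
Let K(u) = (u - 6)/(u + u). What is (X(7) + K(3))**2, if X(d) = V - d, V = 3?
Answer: 81/4 ≈ 20.250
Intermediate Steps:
K(u) = (-6 + u)/(2*u) (K(u) = (-6 + u)/((2*u)) = (-6 + u)*(1/(2*u)) = (-6 + u)/(2*u))
X(d) = 3 - d
(X(7) + K(3))**2 = ((3 - 1*7) + (1/2)*(-6 + 3)/3)**2 = ((3 - 7) + (1/2)*(1/3)*(-3))**2 = (-4 - 1/2)**2 = (-9/2)**2 = 81/4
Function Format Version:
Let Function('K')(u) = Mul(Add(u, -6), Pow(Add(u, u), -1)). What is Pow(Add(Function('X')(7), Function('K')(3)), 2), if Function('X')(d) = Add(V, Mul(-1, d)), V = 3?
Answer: Rational(81, 4) ≈ 20.250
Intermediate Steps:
Function('K')(u) = Mul(Rational(1, 2), Pow(u, -1), Add(-6, u)) (Function('K')(u) = Mul(Add(-6, u), Pow(Mul(2, u), -1)) = Mul(Add(-6, u), Mul(Rational(1, 2), Pow(u, -1))) = Mul(Rational(1, 2), Pow(u, -1), Add(-6, u)))
Function('X')(d) = Add(3, Mul(-1, d))
Pow(Add(Function('X')(7), Function('K')(3)), 2) = Pow(Add(Add(3, Mul(-1, 7)), Mul(Rational(1, 2), Pow(3, -1), Add(-6, 3))), 2) = Pow(Add(Add(3, -7), Mul(Rational(1, 2), Rational(1, 3), -3)), 2) = Pow(Add(-4, Rational(-1, 2)), 2) = Pow(Rational(-9, 2), 2) = Rational(81, 4)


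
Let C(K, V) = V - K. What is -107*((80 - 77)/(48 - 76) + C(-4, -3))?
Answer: -2675/28 ≈ -95.536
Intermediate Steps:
-107*((80 - 77)/(48 - 76) + C(-4, -3)) = -107*((80 - 77)/(48 - 76) + (-3 - 1*(-4))) = -107*(3/(-28) + (-3 + 4)) = -107*(3*(-1/28) + 1) = -107*(-3/28 + 1) = -107*25/28 = -2675/28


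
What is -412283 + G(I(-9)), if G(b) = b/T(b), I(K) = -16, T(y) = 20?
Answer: -2061419/5 ≈ -4.1228e+5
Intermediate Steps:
G(b) = b/20
-412283 + G(I(-9)) = -412283 + (1/20)*(-16) = -412283 - 4/5 = -2061419/5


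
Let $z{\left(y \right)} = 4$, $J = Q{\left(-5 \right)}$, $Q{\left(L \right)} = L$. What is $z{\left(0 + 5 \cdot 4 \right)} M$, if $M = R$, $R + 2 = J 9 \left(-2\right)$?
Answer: $352$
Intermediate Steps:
$J = -5$
$R = 88$ ($R = -2 + \left(-5\right) 9 \left(-2\right) = -2 - -90 = -2 + 90 = 88$)
$M = 88$
$z{\left(0 + 5 \cdot 4 \right)} M = 4 \cdot 88 = 352$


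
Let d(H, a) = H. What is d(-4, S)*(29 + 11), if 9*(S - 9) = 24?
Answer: -160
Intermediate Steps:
S = 35/3 (S = 9 + (1/9)*24 = 9 + 8/3 = 35/3 ≈ 11.667)
d(-4, S)*(29 + 11) = -4*(29 + 11) = -4*40 = -160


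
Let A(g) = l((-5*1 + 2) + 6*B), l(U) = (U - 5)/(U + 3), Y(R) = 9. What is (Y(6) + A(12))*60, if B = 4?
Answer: 580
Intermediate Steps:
l(U) = (-5 + U)/(3 + U)
A(g) = 2/3 (A(g) = (-5 + ((-5*1 + 2) + 6*4))/(3 + ((-5*1 + 2) + 6*4)) = (-5 + ((-5 + 2) + 24))/(3 + ((-5 + 2) + 24)) = (-5 + (-3 + 24))/(3 + (-3 + 24)) = (-5 + 21)/(3 + 21) = 16/24 = (1/24)*16 = 2/3)
(Y(6) + A(12))*60 = (9 + 2/3)*60 = (29/3)*60 = 580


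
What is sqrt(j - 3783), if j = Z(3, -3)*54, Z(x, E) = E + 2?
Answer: I*sqrt(3837) ≈ 61.944*I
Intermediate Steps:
Z(x, E) = 2 + E
j = -54 (j = (2 - 3)*54 = -1*54 = -54)
sqrt(j - 3783) = sqrt(-54 - 3783) = sqrt(-3837) = I*sqrt(3837)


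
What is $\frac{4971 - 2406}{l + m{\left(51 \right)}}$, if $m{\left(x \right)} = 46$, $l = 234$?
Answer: $\frac{513}{56} \approx 9.1607$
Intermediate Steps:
$\frac{4971 - 2406}{l + m{\left(51 \right)}} = \frac{4971 - 2406}{234 + 46} = \frac{2565}{280} = 2565 \cdot \frac{1}{280} = \frac{513}{56}$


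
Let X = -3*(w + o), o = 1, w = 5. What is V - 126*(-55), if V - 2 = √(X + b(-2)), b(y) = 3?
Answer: 6932 + I*√15 ≈ 6932.0 + 3.873*I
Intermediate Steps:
X = -18 (X = -3*(5 + 1) = -3*6 = -18)
V = 2 + I*√15 (V = 2 + √(-18 + 3) = 2 + √(-15) = 2 + I*√15 ≈ 2.0 + 3.873*I)
V - 126*(-55) = (2 + I*√15) - 126*(-55) = (2 + I*√15) + 6930 = 6932 + I*√15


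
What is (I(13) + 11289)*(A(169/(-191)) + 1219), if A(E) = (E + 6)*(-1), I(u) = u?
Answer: 2620391304/191 ≈ 1.3719e+7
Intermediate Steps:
A(E) = -6 - E (A(E) = (6 + E)*(-1) = -6 - E)
(I(13) + 11289)*(A(169/(-191)) + 1219) = (13 + 11289)*((-6 - 169/(-191)) + 1219) = 11302*((-6 - 169*(-1)/191) + 1219) = 11302*((-6 - 1*(-169/191)) + 1219) = 11302*((-6 + 169/191) + 1219) = 11302*(-977/191 + 1219) = 11302*(231852/191) = 2620391304/191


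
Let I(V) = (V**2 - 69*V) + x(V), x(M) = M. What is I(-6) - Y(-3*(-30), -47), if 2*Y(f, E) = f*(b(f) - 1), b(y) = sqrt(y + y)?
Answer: 489 - 270*sqrt(5) ≈ -114.74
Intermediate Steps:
I(V) = V**2 - 68*V (I(V) = (V**2 - 69*V) + V = V**2 - 68*V)
b(y) = sqrt(2)*sqrt(y) (b(y) = sqrt(2*y) = sqrt(2)*sqrt(y))
Y(f, E) = f*(-1 + sqrt(2)*sqrt(f))/2 (Y(f, E) = (f*(sqrt(2)*sqrt(f) - 1))/2 = (f*(-1 + sqrt(2)*sqrt(f)))/2 = f*(-1 + sqrt(2)*sqrt(f))/2)
I(-6) - Y(-3*(-30), -47) = -6*(-68 - 6) - (-(-3)*(-30)/2 + sqrt(2)*(-3*(-30))**(3/2)/2) = -6*(-74) - (-1/2*90 + sqrt(2)*90**(3/2)/2) = 444 - (-45 + sqrt(2)*(270*sqrt(10))/2) = 444 - (-45 + 270*sqrt(5)) = 444 + (45 - 270*sqrt(5)) = 489 - 270*sqrt(5)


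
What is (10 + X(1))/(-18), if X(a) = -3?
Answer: -7/18 ≈ -0.38889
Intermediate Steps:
(10 + X(1))/(-18) = (10 - 3)/(-18) = -1/18*7 = -7/18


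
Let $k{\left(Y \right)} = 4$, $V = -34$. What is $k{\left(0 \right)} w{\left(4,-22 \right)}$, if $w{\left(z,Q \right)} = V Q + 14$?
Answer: $3048$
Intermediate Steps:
$w{\left(z,Q \right)} = 14 - 34 Q$ ($w{\left(z,Q \right)} = - 34 Q + 14 = 14 - 34 Q$)
$k{\left(0 \right)} w{\left(4,-22 \right)} = 4 \left(14 - -748\right) = 4 \left(14 + 748\right) = 4 \cdot 762 = 3048$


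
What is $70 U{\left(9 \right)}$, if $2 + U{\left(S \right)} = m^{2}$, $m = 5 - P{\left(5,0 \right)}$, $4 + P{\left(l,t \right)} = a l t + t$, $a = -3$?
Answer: $5530$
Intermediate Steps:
$P{\left(l,t \right)} = -4 + t - 3 l t$ ($P{\left(l,t \right)} = -4 + \left(- 3 l t + t\right) = -4 - \left(- t + 3 l t\right) = -4 + t - 3 l t$)
$m = 9$ ($m = 5 - \left(-4 + 0 - 15 \cdot 0\right) = 5 - \left(-4 + 0 + 0\right) = 5 - -4 = 5 + 4 = 9$)
$U{\left(S \right)} = 79$ ($U{\left(S \right)} = -2 + 9^{2} = -2 + 81 = 79$)
$70 U{\left(9 \right)} = 70 \cdot 79 = 5530$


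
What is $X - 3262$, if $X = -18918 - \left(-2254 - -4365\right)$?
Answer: $-24291$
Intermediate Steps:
$X = -21029$ ($X = -18918 - \left(-2254 + 4365\right) = -18918 - 2111 = -21029$)
$X - 3262 = -21029 - 3262 = -24291$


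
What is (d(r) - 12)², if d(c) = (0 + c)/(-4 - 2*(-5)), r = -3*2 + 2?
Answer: 1444/9 ≈ 160.44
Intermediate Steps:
r = -4 (r = -6 + 2 = -4)
d(c) = c/6 (d(c) = c/(-4 + 10) = c/6)
(d(r) - 12)² = ((⅙)*(-4) - 12)² = (-⅔ - 12)² = (-38/3)² = 1444/9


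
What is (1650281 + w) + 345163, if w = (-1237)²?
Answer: 3525613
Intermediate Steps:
w = 1530169
(1650281 + w) + 345163 = (1650281 + 1530169) + 345163 = 3180450 + 345163 = 3525613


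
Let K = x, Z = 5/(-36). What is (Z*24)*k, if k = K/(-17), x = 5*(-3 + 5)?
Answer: 100/51 ≈ 1.9608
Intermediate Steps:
Z = -5/36 (Z = 5*(-1/36) = -5/36 ≈ -0.13889)
x = 10 (x = 5*2 = 10)
K = 10
k = -10/17 (k = 10/(-17) = 10*(-1/17) = -10/17 ≈ -0.58823)
(Z*24)*k = -5/36*24*(-10/17) = -10/3*(-10/17) = 100/51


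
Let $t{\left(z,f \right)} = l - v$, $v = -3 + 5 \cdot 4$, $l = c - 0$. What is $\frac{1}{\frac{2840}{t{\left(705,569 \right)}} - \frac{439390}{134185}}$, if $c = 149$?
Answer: $\frac{885621}{16154296} \approx 0.054823$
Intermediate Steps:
$l = 149$ ($l = 149 - 0 = 149 + 0 = 149$)
$v = 17$ ($v = -3 + 20 = 17$)
$t{\left(z,f \right)} = 132$ ($t{\left(z,f \right)} = 149 - 17 = 132$)
$\frac{1}{\frac{2840}{t{\left(705,569 \right)}} - \frac{439390}{134185}} = \frac{1}{\frac{2840}{132} - \frac{439390}{134185}} = \frac{1}{2840 \cdot \frac{1}{132} - \frac{87878}{26837}} = \frac{1}{\frac{710}{33} - \frac{87878}{26837}} = \frac{1}{\frac{16154296}{885621}} = \frac{885621}{16154296}$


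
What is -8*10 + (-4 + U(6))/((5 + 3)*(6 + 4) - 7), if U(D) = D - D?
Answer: -5844/73 ≈ -80.055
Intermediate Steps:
U(D) = 0
-8*10 + (-4 + U(6))/((5 + 3)*(6 + 4) - 7) = -8*10 + (-4 + 0)/((5 + 3)*(6 + 4) - 7) = -80 - 4/(8*10 - 7) = -80 - 4/(80 - 7) = -80 - 4/73 = -5844/73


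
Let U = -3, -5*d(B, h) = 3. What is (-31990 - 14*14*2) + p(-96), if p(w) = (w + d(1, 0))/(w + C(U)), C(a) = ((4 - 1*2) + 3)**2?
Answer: -11495127/355 ≈ -32381.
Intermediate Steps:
d(B, h) = -3/5 (d(B, h) = -1/5*3 = -3/5)
C(a) = 25 (C(a) = ((4 - 2) + 3)**2 = (2 + 3)**2 = 5**2 = 25)
p(w) = (-3/5 + w)/(25 + w) (p(w) = (w - 3/5)/(w + 25) = (-3/5 + w)/(25 + w))
(-31990 - 14*14*2) + p(-96) = (-31990 - 14*14*2) + (-3/5 - 96)/(25 - 96) = (-31990 - 196*2) - 483/5/(-71) = (-31990 - 392) - 1/71*(-483/5) = -32382 + 483/355 = -11495127/355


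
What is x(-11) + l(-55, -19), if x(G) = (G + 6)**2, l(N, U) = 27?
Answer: 52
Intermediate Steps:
x(G) = (6 + G)**2
x(-11) + l(-55, -19) = (6 - 11)**2 + 27 = (-5)**2 + 27 = 25 + 27 = 52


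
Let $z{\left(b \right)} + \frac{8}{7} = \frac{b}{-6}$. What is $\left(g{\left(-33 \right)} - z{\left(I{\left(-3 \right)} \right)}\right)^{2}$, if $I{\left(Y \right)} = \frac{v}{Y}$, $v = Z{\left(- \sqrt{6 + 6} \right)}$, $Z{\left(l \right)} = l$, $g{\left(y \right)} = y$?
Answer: $\frac{1342732}{1323} - \frac{446 \sqrt{3}}{63} \approx 1002.7$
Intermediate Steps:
$v = - 2 \sqrt{3}$ ($v = - \sqrt{6 + 6} = - \sqrt{12} = - 2 \sqrt{3} \approx -3.4641$)
$I{\left(Y \right)} = - \frac{2 \sqrt{3}}{Y}$ ($I{\left(Y \right)} = \frac{\left(-2\right) \sqrt{3}}{Y} = - \frac{2 \sqrt{3}}{Y}$)
$z{\left(b \right)} = - \frac{8}{7} - \frac{b}{6}$ ($z{\left(b \right)} = - \frac{8}{7} + \frac{b}{-6} = - \frac{8}{7} + b \left(- \frac{1}{6}\right) = - \frac{8}{7} - \frac{b}{6}$)
$\left(g{\left(-33 \right)} - z{\left(I{\left(-3 \right)} \right)}\right)^{2} = \left(-33 - \left(- \frac{8}{7} - \frac{\left(-2\right) \sqrt{3} \frac{1}{-3}}{6}\right)\right)^{2} = \left(-33 - \left(- \frac{8}{7} - \frac{\left(-2\right) \sqrt{3} \left(- \frac{1}{3}\right)}{6}\right)\right)^{2} = \left(-33 - \left(- \frac{8}{7} - \frac{\frac{2}{3} \sqrt{3}}{6}\right)\right)^{2} = \left(-33 - \left(- \frac{8}{7} - \frac{\sqrt{3}}{9}\right)\right)^{2} = \left(-33 + \left(\frac{8}{7} + \frac{\sqrt{3}}{9}\right)\right)^{2} = \left(- \frac{223}{7} + \frac{\sqrt{3}}{9}\right)^{2}$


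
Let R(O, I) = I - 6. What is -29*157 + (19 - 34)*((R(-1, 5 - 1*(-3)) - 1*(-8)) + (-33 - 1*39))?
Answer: -3623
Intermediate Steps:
R(O, I) = -6 + I
-29*157 + (19 - 34)*((R(-1, 5 - 1*(-3)) - 1*(-8)) + (-33 - 1*39)) = -29*157 + (19 - 34)*(((-6 + (5 - 1*(-3))) - 1*(-8)) + (-33 - 1*39)) = -4553 - 15*(((-6 + (5 + 3)) + 8) + (-33 - 39)) = -4553 - 15*(((-6 + 8) + 8) - 72) = -4553 - 15*((2 + 8) - 72) = -4553 - 15*(10 - 72) = -4553 - 15*(-62) = -4553 + 930 = -3623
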